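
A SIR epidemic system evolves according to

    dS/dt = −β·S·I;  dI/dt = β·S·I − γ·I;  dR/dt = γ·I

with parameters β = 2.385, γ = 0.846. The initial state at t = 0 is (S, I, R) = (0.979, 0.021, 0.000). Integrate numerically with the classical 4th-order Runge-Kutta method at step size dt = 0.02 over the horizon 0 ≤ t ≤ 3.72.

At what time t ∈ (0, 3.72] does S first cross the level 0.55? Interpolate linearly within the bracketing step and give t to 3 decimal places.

t=0.000: state=(0.979, 0.021, 0.000)
step 1 (dt=0.02): k1=(-0.049, 0.031, 0.018), k2=(-0.050, 0.032, 0.018), k3=(-0.050, 0.032, 0.018), k4=(-0.050, 0.032, 0.018); state += dt/6·(k1+2k2+2k3+k4)
t=0.020: state=(0.978, 0.022, 0.000)
t=0.040: state=(0.977, 0.022, 0.001)
t=0.060: state=(0.976, 0.023, 0.001)
continuing one RK4 step at a time; state shown every 10 steps (Δt=0.2):
t=0.200: state=(0.968, 0.028, 0.004)
t=0.400: state=(0.953, 0.038, 0.010)
t=0.600: state=(0.933, 0.050, 0.017)
t=0.800: state=(0.908, 0.065, 0.027)
t=1.000: state=(0.876, 0.084, 0.039)
t=1.200: state=(0.837, 0.107, 0.056)
t=1.400: state=(0.790, 0.134, 0.076)
t=1.600: state=(0.737, 0.162, 0.101)
t=1.800: state=(0.677, 0.192, 0.131)
t=2.000: state=(0.613, 0.221, 0.166)
t=2.180: state=(0.555, 0.244, 0.201)
next step: t=2.200: state=(0.549, 0.246, 0.205) — S has crossed 0.55
linear interpolation between t=2.180 (0.55507) and t=2.200 (0.54863) → t≈2.196

t = 2.196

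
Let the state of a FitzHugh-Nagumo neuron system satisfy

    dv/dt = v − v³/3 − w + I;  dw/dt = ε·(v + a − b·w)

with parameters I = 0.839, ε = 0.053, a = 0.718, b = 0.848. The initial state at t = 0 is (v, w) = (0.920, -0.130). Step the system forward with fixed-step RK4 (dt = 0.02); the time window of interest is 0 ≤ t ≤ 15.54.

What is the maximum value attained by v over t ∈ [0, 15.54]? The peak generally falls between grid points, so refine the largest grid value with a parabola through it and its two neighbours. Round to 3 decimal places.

max v = 2.028

t=0.000: state=(0.920, -0.130)
step 1 (dt=0.02): k1=(1.629, 0.093), k2=(1.631, 0.093), k3=(1.631, 0.093), k4=(1.632, 0.094); state += dt/6·(k1+2k2+2k3+k4)
t=0.020: state=(0.953, -0.128)
t=0.040: state=(0.985, -0.126)
t=0.060: state=(1.018, -0.124)
continuing one RK4 step at a time; state shown every 50 steps (Δt=1):
t=1.000: state=(1.962, -0.005)
t=2.000: state=(2.022, 0.136)
t=3.000: state=(1.981, 0.271)
t=4.000: state=(1.937, 0.398)
t=5.000: state=(1.892, 0.517)
t=6.000: state=(1.848, 0.629)
t=7.000: state=(1.803, 0.733)
t=8.000: state=(1.758, 0.830)
t=9.000: state=(1.713, 0.921)
t=10.000: state=(1.668, 1.005)
t=11.000: state=(1.623, 1.083)
t=12.000: state=(1.576, 1.156)
t=13.000: state=(1.530, 1.223)
t=14.000: state=(1.482, 1.284)
t=15.000: state=(1.433, 1.341)
t=15.540: state=(1.406, 1.369)
largest grid value and its neighbours: v(1.640)=2.02778, v(1.660)=2.02778, v(1.680)=2.02773
parabola through these three points peaks at t≈1.651 with v≈2.02779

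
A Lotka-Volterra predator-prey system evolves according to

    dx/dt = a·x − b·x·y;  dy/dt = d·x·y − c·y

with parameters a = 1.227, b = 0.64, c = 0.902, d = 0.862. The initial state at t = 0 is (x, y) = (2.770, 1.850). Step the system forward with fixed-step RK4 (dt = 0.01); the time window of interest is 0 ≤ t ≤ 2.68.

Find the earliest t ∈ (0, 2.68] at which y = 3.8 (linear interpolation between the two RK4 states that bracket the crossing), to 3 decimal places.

t=0.000: state=(2.770, 1.850)
step 1 (dt=0.01): k1=(0.119, 2.749), k2=(0.095, 2.770), k3=(0.095, 2.770), k4=(0.070, 2.791); state += dt/6·(k1+2k2+2k3+k4)
t=0.010: state=(2.771, 1.878)
t=0.020: state=(2.771, 1.906)
t=0.030: state=(2.771, 1.934)
continuing one RK4 step at a time; state shown every 10 steps (Δt=0.1):
t=0.100: state=(2.756, 2.146)
t=0.200: state=(2.688, 2.480)
t=0.300: state=(2.563, 2.843)
t=0.400: state=(2.387, 3.217)
t=0.500: state=(2.171, 3.578)
t=0.560: state=(2.029, 3.779)
next step: t=0.570: state=(2.005, 3.810) — y has crossed 3.8
linear interpolation between t=0.560 (3.77866) and t=0.570 (3.81040) → t≈0.567

t = 0.567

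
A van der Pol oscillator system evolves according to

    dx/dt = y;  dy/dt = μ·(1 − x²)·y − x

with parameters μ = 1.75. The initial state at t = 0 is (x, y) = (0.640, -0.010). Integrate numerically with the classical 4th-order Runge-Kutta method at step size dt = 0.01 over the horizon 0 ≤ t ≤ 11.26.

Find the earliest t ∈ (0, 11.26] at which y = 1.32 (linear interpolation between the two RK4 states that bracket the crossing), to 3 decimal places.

t=0.000: state=(0.640, -0.010)
step 1 (dt=0.01): k1=(-0.010, -0.650), k2=(-0.013, -0.654), k3=(-0.013, -0.654), k4=(-0.017, -0.657); state += dt/6·(k1+2k2+2k3+k4)
t=0.010: state=(0.640, -0.017)
t=0.020: state=(0.640, -0.023)
t=0.030: state=(0.639, -0.030)
continuing one RK4 step at a time; state shown every 50 steps (Δt=0.5):
t=0.500: state=(0.539, -0.429)
t=1.000: state=(0.155, -1.201)
t=1.500: state=(-0.766, -2.422)
t=2.000: state=(-1.699, -0.802)
t=2.500: state=(-1.755, 0.275)
t=3.000: state=(-1.554, 0.495)
t=3.500: state=(-1.261, 0.696)
t=4.000: state=(-0.818, 1.150)
t=4.100: state=(-0.695, 1.318)
next step: t=4.110: state=(-0.682, 1.337) — y has crossed 1.32
linear interpolation between t=4.100 (1.31806) and t=4.110 (1.33717) → t≈4.101

t = 4.101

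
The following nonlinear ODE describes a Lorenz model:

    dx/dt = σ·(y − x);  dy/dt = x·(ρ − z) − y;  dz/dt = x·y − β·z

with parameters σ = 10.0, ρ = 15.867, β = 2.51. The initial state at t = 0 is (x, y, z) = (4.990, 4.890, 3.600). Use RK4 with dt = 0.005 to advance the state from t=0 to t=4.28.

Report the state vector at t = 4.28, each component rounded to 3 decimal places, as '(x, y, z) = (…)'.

t=0.000: state=(4.990, 4.890, 3.600)
step 1 (dt=0.005): k1=(-1.000, 56.322, 15.365), k2=(0.433, 55.959, 15.959), k3=(0.388, 55.997, 15.968), k4=(1.780, 55.668, 16.572); state += dt/6·(k1+2k2+2k3+k4)
t=0.005: state=(4.992, 5.170, 3.680)
t=0.010: state=(5.008, 5.447, 3.766)
t=0.015: state=(5.036, 5.722, 3.858)
continuing one RK4 step at a time; state shown every 40 steps (Δt=0.2):
t=0.200: state=(10.555, 13.512, 15.130)
t=0.400: state=(6.355, 1.461, 21.303)
t=0.600: state=(0.917, 0.060, 13.033)
t=0.800: state=(0.457, 0.566, 7.914)
t=1.000: state=(1.117, 1.743, 4.925)
t=1.200: state=(3.723, 6.025, 4.412)
t=1.400: state=(10.408, 13.268, 15.289)
t=1.600: state=(6.364, 1.657, 21.135)
t=1.800: state=(1.092, 0.265, 13.022)
t=2.000: state=(0.750, 0.970, 7.953)
t=2.200: state=(1.874, 2.909, 5.194)
t=2.400: state=(5.894, 9.117, 6.824)
t=2.600: state=(10.842, 9.766, 21.178)
t=2.800: state=(3.665, 0.674, 17.723)
t=3.000: state=(1.124, 0.965, 10.910)
t=3.200: state=(1.757, 2.531, 6.965)
t=3.400: state=(4.820, 7.341, 6.735)
t=3.600: state=(10.322, 11.375, 17.883)
t=3.800: state=(5.384, 1.878, 19.230)
t=4.000: state=(1.808, 1.412, 12.232)
t=4.200: state=(2.381, 3.267, 8.098)
t=4.280: state=(3.313, 4.785, 7.452)

(x, y, z) = (3.313, 4.785, 7.452)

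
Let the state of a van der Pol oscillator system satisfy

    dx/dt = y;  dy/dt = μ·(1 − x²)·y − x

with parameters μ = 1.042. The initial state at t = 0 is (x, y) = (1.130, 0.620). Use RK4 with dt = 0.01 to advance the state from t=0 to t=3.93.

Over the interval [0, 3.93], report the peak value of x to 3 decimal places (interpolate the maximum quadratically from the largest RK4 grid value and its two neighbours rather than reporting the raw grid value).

max x = 1.270

t=0.000: state=(1.130, 0.620)
step 1 (dt=0.01): k1=(0.620, -1.309), k2=(0.613, -1.315), k3=(0.613, -1.314), k4=(0.607, -1.320); state += dt/6·(k1+2k2+2k3+k4)
t=0.010: state=(1.136, 0.607)
t=0.020: state=(1.142, 0.594)
t=0.030: state=(1.148, 0.580)
continuing one RK4 step at a time; state shown every 20 steps (Δt=0.2):
t=0.200: state=(1.227, 0.344)
t=0.400: state=(1.268, 0.070)
t=0.600: state=(1.257, -0.176)
t=0.800: state=(1.199, -0.392)
t=1.000: state=(1.101, -0.590)
t=1.200: state=(0.963, -0.787)
t=1.400: state=(0.785, -1.006)
t=1.600: state=(0.558, -1.270)
t=1.800: state=(0.272, -1.599)
t=2.000: state=(-0.086, -1.984)
t=2.200: state=(-0.519, -2.328)
t=2.400: state=(-0.998, -2.379)
t=2.600: state=(-1.435, -1.909)
t=2.800: state=(-1.738, -1.107)
t=3.000: state=(-1.884, -0.394)
t=3.200: state=(-1.913, 0.065)
t=3.400: state=(-1.871, 0.332)
t=3.600: state=(-1.788, 0.493)
t=3.800: state=(-1.677, 0.609)
t=3.930: state=(-1.593, 0.676)
largest grid value and its neighbours: x(0.440)=1.26959, x(0.450)=1.26970, x(0.460)=1.26969
parabola through these three points peaks at t≈0.454 with x≈1.26972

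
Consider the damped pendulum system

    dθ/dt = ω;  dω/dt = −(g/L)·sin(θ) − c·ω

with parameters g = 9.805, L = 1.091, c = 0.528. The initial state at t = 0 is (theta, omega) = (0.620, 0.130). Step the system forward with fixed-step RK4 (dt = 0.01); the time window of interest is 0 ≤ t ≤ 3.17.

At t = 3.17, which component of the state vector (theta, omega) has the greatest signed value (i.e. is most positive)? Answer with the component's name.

largest component: omega

t=0.000: state=(0.620, 0.130)
step 1 (dt=0.01): k1=(0.130, -5.291), k2=(0.104, -5.281), k3=(0.104, -5.280), k4=(0.077, -5.270); state += dt/6·(k1+2k2+2k3+k4)
t=0.010: state=(0.621, 0.077)
t=0.020: state=(0.622, 0.025)
t=0.030: state=(0.622, -0.028)
continuing one RK4 step at a time; state shown every 20 steps (Δt=0.2):
t=0.200: state=(0.545, -0.843)
t=0.400: state=(0.306, -1.474)
t=0.600: state=(-0.009, -1.576)
t=0.800: state=(-0.289, -1.149)
t=1.000: state=(-0.447, -0.399)
t=1.200: state=(-0.446, 0.397)
t=1.400: state=(-0.301, 0.993)
t=1.600: state=(-0.074, 1.214)
t=1.800: state=(0.156, 1.013)
t=2.000: state=(0.311, 0.501)
t=2.200: state=(0.349, -0.119)
t=2.400: state=(0.270, -0.639)
t=2.600: state=(0.111, -0.902)
t=2.800: state=(-0.069, -0.843)
t=3.000: state=(-0.208, -0.511)
t=3.170: state=(-0.262, -0.118)
compare at T: theta=-0.262, omega=-0.118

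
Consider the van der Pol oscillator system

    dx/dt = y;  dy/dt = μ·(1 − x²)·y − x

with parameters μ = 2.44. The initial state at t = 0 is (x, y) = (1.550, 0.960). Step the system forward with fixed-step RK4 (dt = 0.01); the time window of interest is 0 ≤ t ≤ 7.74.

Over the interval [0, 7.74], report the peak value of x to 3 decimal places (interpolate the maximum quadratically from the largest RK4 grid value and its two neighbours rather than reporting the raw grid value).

t=0.000: state=(1.550, 0.960)
step 1 (dt=0.01): k1=(0.960, -4.835), k2=(0.936, -4.791), k3=(0.936, -4.791), k4=(0.912, -4.745); state += dt/6·(k1+2k2+2k3+k4)
t=0.010: state=(1.559, 0.912)
t=0.020: state=(1.568, 0.865)
t=0.030: state=(1.577, 0.819)
continuing one RK4 step at a time; state shown every 25 steps (Δt=0.25):
t=0.250: state=(1.667, 0.098)
t=0.500: state=(1.645, -0.222)
t=0.750: state=(1.572, -0.343)
t=1.000: state=(1.477, -0.417)
t=1.250: state=(1.364, -0.491)
t=1.500: state=(1.229, -0.592)
t=1.750: state=(1.063, -0.751)
t=2.000: state=(0.844, -1.037)
t=2.250: state=(0.520, -1.626)
t=2.500: state=(-0.028, -2.917)
t=2.750: state=(-0.973, -4.357)
t=3.000: state=(-1.823, -1.891)
t=3.250: state=(-2.020, -0.107)
t=3.500: state=(-1.995, 0.212)
t=3.750: state=(-1.933, 0.271)
t=4.000: state=(-1.862, 0.295)
t=4.250: state=(-1.785, 0.317)
t=4.500: state=(-1.703, 0.343)
t=4.750: state=(-1.613, 0.375)
t=5.000: state=(-1.514, 0.418)
t=5.250: state=(-1.403, 0.476)
t=5.500: state=(-1.274, 0.561)
t=5.750: state=(-1.118, 0.696)
t=6.000: state=(-0.918, 0.933)
t=6.250: state=(-0.633, 1.401)
t=6.500: state=(-0.171, 2.432)
t=6.750: state=(0.653, 4.161)
t=7.000: state=(1.645, 2.892)
t=7.250: state=(2.002, 0.387)
t=7.500: state=(2.009, -0.168)
t=7.740: state=(1.955, -0.259)
largest grid value and its neighbours: x(7.360)=2.02207, x(7.370)=2.02215, x(7.380)=2.02204
parabola through these three points peaks at t≈7.369 with x≈2.02215

max x = 2.022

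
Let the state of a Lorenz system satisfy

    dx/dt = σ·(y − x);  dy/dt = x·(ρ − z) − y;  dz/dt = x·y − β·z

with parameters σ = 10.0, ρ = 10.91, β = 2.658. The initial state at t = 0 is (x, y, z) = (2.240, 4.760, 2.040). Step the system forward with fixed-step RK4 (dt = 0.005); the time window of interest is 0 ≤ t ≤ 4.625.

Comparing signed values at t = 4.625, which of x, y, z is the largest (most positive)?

t=0.000: state=(2.240, 4.760, 2.040)
step 1 (dt=0.005): k1=(25.200, 15.109, 5.240), k2=(24.948, 15.600, 5.592), k3=(24.966, 15.591, 5.590), k4=(24.731, 16.072, 5.944); state += dt/6·(k1+2k2+2k3+k4)
t=0.005: state=(2.365, 4.838, 2.068)
t=0.010: state=(2.487, 4.921, 2.099)
t=0.015: state=(2.608, 5.008, 2.135)
continuing one RK4 step at a time; state shown every 40 steps (Δt=0.2):
t=0.200: state=(7.117, 9.573, 7.013)
t=0.400: state=(7.967, 5.751, 15.407)
t=0.600: state=(3.117, 1.552, 11.537)
t=0.800: state=(1.853, 1.881, 7.316)
t=1.000: state=(2.683, 3.472, 5.207)
t=1.200: state=(5.071, 6.615, 6.195)
t=1.400: state=(7.475, 7.705, 11.609)
t=1.600: state=(5.470, 3.886, 12.762)
t=1.800: state=(3.348, 2.924, 9.503)
t=2.000: state=(3.505, 4.005, 7.320)
t=2.200: state=(5.087, 6.067, 7.733)
t=2.400: state=(6.537, 6.713, 10.809)
t=2.600: state=(5.543, 4.642, 11.785)
t=2.800: state=(4.147, 3.798, 9.856)
t=3.000: state=(4.192, 4.536, 8.379)
t=3.200: state=(5.237, 5.830, 8.786)
t=3.400: state=(5.981, 6.002, 10.585)
t=3.600: state=(5.340, 4.825, 11.007)
t=3.800: state=(4.541, 4.346, 9.831)
t=4.000: state=(4.624, 4.871, 8.980)
t=4.200: state=(5.291, 5.627, 9.379)
t=4.400: state=(5.631, 5.585, 10.407)
t=4.600: state=(5.203, 4.906, 10.522)
t=4.625: state=(5.130, 4.838, 10.454)
compare at T: x=5.130, y=4.838, z=10.454

largest component: z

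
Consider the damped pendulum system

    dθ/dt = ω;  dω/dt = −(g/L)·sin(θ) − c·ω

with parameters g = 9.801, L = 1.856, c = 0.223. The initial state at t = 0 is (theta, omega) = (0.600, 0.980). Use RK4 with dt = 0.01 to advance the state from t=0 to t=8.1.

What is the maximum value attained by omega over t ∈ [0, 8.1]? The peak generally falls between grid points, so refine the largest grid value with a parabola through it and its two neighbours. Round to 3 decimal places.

t=0.000: state=(0.600, 0.980)
step 1 (dt=0.01): k1=(0.980, -3.200), k2=(0.964, -3.218), k3=(0.964, -3.218), k4=(0.948, -3.235); state += dt/6·(k1+2k2+2k3+k4)
t=0.010: state=(0.610, 0.948)
t=0.020: state=(0.619, 0.915)
t=0.030: state=(0.628, 0.882)
continuing one RK4 step at a time; state shown every 50 steps (Δt=0.5):
t=0.500: state=(0.658, -0.736)
t=1.000: state=(0.019, -1.538)
t=1.500: state=(-0.573, -0.594)
t=2.000: state=(-0.491, 0.863)
t=2.500: state=(0.109, 1.266)
t=3.000: state=(0.526, 0.247)
t=3.500: state=(0.332, -0.924)
t=4.000: state=(-0.203, -0.978)
t=4.500: state=(-0.459, 0.043)
t=5.000: state=(-0.188, 0.910)
t=5.500: state=(0.261, 0.689)
t=6.000: state=(0.375, -0.263)
t=6.500: state=(0.066, -0.830)
t=7.000: state=(-0.284, -0.420)
t=7.500: state=(-0.283, 0.407)
t=8.000: state=(0.030, 0.701)
t=8.100: state=(0.098, 0.652)
largest grid value and its neighbours: omega(2.360)=1.32046, omega(2.370)=1.32105, omega(2.380)=1.32094
parabola through these three points peaks at t≈2.373 with omega≈1.32109

max omega = 1.321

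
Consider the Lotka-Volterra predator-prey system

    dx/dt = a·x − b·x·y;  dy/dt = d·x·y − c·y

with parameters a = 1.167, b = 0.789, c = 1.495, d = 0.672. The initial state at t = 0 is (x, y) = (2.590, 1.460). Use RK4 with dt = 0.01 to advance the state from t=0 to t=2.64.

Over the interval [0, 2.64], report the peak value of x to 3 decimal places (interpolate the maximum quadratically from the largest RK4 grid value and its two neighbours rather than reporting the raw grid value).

t=0.000: state=(2.590, 1.460)
step 1 (dt=0.01): k1=(0.039, 0.358), k2=(0.035, 0.359), k3=(0.035, 0.359), k4=(0.032, 0.360); state += dt/6·(k1+2k2+2k3+k4)
t=0.010: state=(2.590, 1.464)
t=0.020: state=(2.591, 1.467)
t=0.030: state=(2.591, 1.471)
continuing one RK4 step at a time; state shown every 10 steps (Δt=0.1):
t=0.100: state=(2.590, 1.496)
t=0.200: state=(2.583, 1.533)
t=0.300: state=(2.568, 1.570)
t=0.400: state=(2.546, 1.605)
t=0.500: state=(2.518, 1.639)
t=0.600: state=(2.483, 1.670)
t=0.700: state=(2.443, 1.697)
t=0.800: state=(2.399, 1.719)
t=0.900: state=(2.353, 1.737)
t=1.000: state=(2.304, 1.749)
t=1.100: state=(2.255, 1.756)
t=1.200: state=(2.206, 1.756)
t=1.300: state=(2.159, 1.751)
t=1.400: state=(2.114, 1.741)
t=1.500: state=(2.072, 1.725)
t=1.600: state=(2.033, 1.705)
t=1.700: state=(1.999, 1.682)
t=1.800: state=(1.970, 1.655)
t=1.900: state=(1.945, 1.625)
t=2.000: state=(1.925, 1.594)
t=2.100: state=(1.910, 1.561)
t=2.200: state=(1.900, 1.528)
t=2.300: state=(1.895, 1.495)
t=2.400: state=(1.895, 1.462)
t=2.500: state=(1.900, 1.430)
t=2.600: state=(1.910, 1.400)
t=2.640: state=(1.915, 1.388)
largest grid value and its neighbours: x(0.040)=2.59097, x(0.050)=2.59103, x(0.060)=2.59101
parabola through these three points peaks at t≈0.053 with x≈2.59103

max x = 2.591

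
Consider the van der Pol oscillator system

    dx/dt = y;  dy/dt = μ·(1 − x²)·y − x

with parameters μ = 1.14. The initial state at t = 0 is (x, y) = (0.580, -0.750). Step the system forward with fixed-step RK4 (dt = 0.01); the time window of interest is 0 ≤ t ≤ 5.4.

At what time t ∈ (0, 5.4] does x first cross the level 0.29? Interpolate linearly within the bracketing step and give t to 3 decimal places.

t = 0.308

t=0.000: state=(0.580, -0.750)
step 1 (dt=0.01): k1=(-0.750, -1.147), k2=(-0.756, -1.152), k3=(-0.756, -1.152), k4=(-0.762, -1.156); state += dt/6·(k1+2k2+2k3+k4)
t=0.010: state=(0.572, -0.762)
t=0.020: state=(0.565, -0.773)
t=0.030: state=(0.557, -0.785)
continuing one RK4 step at a time; state shown every 20 steps (Δt=0.2):
t=0.200: state=(0.406, -0.999)
t=0.300: state=(0.299, -1.141)
next step: t=0.310: state=(0.287, -1.156) — x has crossed 0.29
linear interpolation between t=0.300 (0.29885) and t=0.310 (0.28737) → t≈0.308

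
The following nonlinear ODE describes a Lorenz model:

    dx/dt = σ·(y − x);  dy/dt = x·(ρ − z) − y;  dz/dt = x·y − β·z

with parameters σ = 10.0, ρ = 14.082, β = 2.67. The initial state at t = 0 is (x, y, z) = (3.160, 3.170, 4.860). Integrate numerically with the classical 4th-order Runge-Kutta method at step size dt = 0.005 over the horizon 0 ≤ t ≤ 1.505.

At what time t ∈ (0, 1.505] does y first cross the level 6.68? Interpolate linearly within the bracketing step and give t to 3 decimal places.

t=0.000: state=(3.160, 3.170, 4.860)
step 1 (dt=0.005): k1=(0.100, 25.972, -2.959), k2=(0.747, 25.932, -2.733), k3=(0.730, 25.946, -2.730), k4=(1.361, 25.919, -2.501); state += dt/6·(k1+2k2+2k3+k4)
t=0.005: state=(3.164, 3.300, 4.846)
t=0.010: state=(3.173, 3.429, 4.835)
t=0.015: state=(3.189, 3.559, 4.826)
continuing one RK4 step at a time; state shown every 10 steps (Δt=0.05):
t=0.050: state=(3.442, 4.487, 4.840)
t=0.100: state=(4.157, 5.944, 5.161)
t=0.120: state=(4.540, 6.583, 5.423)
next step: t=0.125: state=(4.644, 6.747, 5.503) — y has crossed 6.68
linear interpolation between t=0.120 (6.58266) and t=0.125 (6.74723) → t≈0.123

t = 0.123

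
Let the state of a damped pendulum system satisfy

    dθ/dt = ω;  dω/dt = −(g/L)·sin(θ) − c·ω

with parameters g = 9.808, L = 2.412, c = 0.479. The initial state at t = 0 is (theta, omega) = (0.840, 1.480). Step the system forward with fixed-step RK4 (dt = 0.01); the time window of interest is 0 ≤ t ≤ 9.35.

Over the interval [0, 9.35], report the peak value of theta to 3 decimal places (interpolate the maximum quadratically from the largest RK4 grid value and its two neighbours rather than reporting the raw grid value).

t=0.000: state=(0.840, 1.480)
step 1 (dt=0.01): k1=(1.480, -3.737), k2=(1.461, -3.748), k3=(1.461, -3.748), k4=(1.443, -3.758); state += dt/6·(k1+2k2+2k3+k4)
t=0.010: state=(0.855, 1.443)
t=0.020: state=(0.869, 1.405)
t=0.030: state=(0.883, 1.367)
continuing one RK4 step at a time; state shown every 50 steps (Δt=0.5):
t=0.500: state=(1.102, -0.403)
t=1.000: state=(0.539, -1.671)
t=1.500: state=(-0.315, -1.465)
t=2.000: state=(-0.737, -0.155)
t=2.500: state=(-0.501, 0.987)
t=3.000: state=(0.081, 1.139)
t=3.500: state=(0.472, 0.333)
t=4.000: state=(0.401, -0.561)
t=4.500: state=(0.020, -0.823)
t=5.000: state=(-0.296, -0.353)
t=5.500: state=(-0.302, 0.302)
t=6.000: state=(-0.060, 0.574)
t=6.500: state=(0.180, 0.315)
t=7.000: state=(0.220, -0.148)
t=7.500: state=(0.070, -0.391)
t=8.000: state=(-0.106, -0.259)
t=8.500: state=(-0.157, 0.059)
t=9.000: state=(-0.067, 0.261)
t=9.350: state=(0.025, 0.246)
largest grid value and its neighbours: theta(0.380)=1.12481, theta(0.390)=1.12487, theta(0.400)=1.12456
parabola through these three points peaks at t≈0.387 with theta≈1.12489

max theta = 1.125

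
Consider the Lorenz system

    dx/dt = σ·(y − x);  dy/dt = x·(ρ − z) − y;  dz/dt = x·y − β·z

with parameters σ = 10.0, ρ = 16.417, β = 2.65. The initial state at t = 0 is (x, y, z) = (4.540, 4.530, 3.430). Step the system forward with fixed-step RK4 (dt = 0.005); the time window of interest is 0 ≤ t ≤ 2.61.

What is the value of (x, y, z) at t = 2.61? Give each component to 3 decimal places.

(x, y, z) = (11.584, 10.656, 22.208)

t=0.000: state=(4.540, 4.530, 3.430)
step 1 (dt=0.005): k1=(-0.100, 54.431, 11.477), k2=(1.263, 54.161, 12.017), k3=(1.222, 54.200, 12.027), k4=(2.549, 53.966, 12.577); state += dt/6·(k1+2k2+2k3+k4)
t=0.005: state=(4.546, 4.801, 3.490)
t=0.010: state=(4.565, 5.070, 3.556)
t=0.015: state=(4.596, 5.338, 3.627)
continuing one RK4 step at a time; state shown every 20 steps (Δt=0.1):
t=0.100: state=(6.532, 10.028, 6.139)
t=0.200: state=(10.540, 14.206, 14.373)
t=0.300: state=(11.545, 9.148, 23.679)
t=0.400: state=(6.956, 1.599, 22.340)
t=0.500: state=(2.711, -0.183, 17.326)
t=0.600: state=(0.915, -0.029, 13.270)
t=0.700: state=(0.419, 0.236, 10.186)
t=0.800: state=(0.392, 0.485, 7.827)
t=0.900: state=(0.581, 0.871, 6.033)
t=1.000: state=(1.009, 1.608, 4.714)
t=1.100: state=(1.877, 3.081, 3.910)
t=1.200: state=(3.602, 5.958, 4.080)
t=1.300: state=(6.769, 10.737, 6.985)
t=1.400: state=(10.829, 14.101, 15.662)
t=1.500: state=(11.165, 8.127, 23.928)
t=1.600: state=(6.404, 1.288, 21.742)
t=1.700: state=(2.490, -0.097, 16.822)
t=1.800: state=(0.913, 0.110, 12.901)
t=1.900: state=(0.516, 0.408, 9.912)
t=2.000: state=(0.567, 0.751, 7.631)
t=2.100: state=(0.879, 1.333, 5.920)
t=2.200: state=(1.541, 2.460, 4.741)
t=2.300: state=(2.858, 4.666, 4.319)
t=2.400: state=(5.358, 8.627, 5.720)
t=2.500: state=(9.221, 13.258, 11.701)
t=2.600: state=(11.643, 11.399, 21.506)
t=2.610: state=(11.584, 10.656, 22.208)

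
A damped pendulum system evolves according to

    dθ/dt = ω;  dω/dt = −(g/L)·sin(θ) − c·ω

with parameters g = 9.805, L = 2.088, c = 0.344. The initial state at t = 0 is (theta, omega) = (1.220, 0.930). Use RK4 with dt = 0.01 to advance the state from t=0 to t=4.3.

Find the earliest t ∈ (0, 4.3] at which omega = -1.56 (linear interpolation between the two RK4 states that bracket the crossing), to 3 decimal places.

t = 0.581

t=0.000: state=(1.220, 0.930)
step 1 (dt=0.01): k1=(0.930, -4.730), k2=(0.906, -4.729), k3=(0.906, -4.729), k4=(0.883, -4.728); state += dt/6·(k1+2k2+2k3+k4)
t=0.010: state=(1.229, 0.883)
t=0.020: state=(1.238, 0.835)
t=0.030: state=(1.246, 0.788)
continuing one RK4 step at a time; state shown every 20 steps (Δt=0.2):
t=0.200: state=(1.312, -0.002)
t=0.400: state=(1.224, -0.871)
t=0.580: state=(1.003, -1.556)
next step: t=0.590: state=(0.988, -1.590) — omega has crossed -1.56
linear interpolation between t=0.580 (-1.55596) and t=0.590 (-1.58994) → t≈0.581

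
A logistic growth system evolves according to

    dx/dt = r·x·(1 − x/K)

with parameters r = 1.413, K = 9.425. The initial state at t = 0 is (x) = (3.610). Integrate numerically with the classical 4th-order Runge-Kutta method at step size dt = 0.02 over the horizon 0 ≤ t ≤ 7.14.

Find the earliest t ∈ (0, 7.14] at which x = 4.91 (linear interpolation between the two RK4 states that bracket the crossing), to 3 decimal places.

t=0.000: state=(3.610)
step 1 (dt=0.02): k1=(3.147), k2=(3.157), k3=(3.157), k4=(3.167); state += dt/6·(k1+2k2+2k3+k4)
t=0.020: state=(3.673)
t=0.040: state=(3.737)
t=0.060: state=(3.801)
t=0.380: state=(4.854)
next step: t=0.400: state=(4.921) — x has crossed 4.91
linear interpolation between t=0.380 (4.85432) and t=0.400 (4.92081) → t≈0.397

t = 0.397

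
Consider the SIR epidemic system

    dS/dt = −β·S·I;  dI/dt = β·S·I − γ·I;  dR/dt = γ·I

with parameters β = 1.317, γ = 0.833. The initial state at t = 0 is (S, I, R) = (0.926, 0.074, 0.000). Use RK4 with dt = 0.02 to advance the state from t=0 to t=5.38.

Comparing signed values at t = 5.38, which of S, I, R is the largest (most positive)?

largest component: R

t=0.000: state=(0.926, 0.074, 0.000)
step 1 (dt=0.02): k1=(-0.090, 0.029, 0.062), k2=(-0.091, 0.029, 0.062), k3=(-0.091, 0.029, 0.062), k4=(-0.091, 0.029, 0.062); state += dt/6·(k1+2k2+2k3+k4)
t=0.020: state=(0.924, 0.075, 0.001)
t=0.040: state=(0.922, 0.075, 0.002)
t=0.060: state=(0.921, 0.076, 0.004)
continuing one RK4 step at a time; state shown every 10 steps (Δt=0.2):
t=0.200: state=(0.907, 0.080, 0.013)
t=0.400: state=(0.888, 0.086, 0.027)
t=0.600: state=(0.867, 0.091, 0.041)
t=0.800: state=(0.846, 0.097, 0.057)
t=1.000: state=(0.824, 0.102, 0.074)
t=1.200: state=(0.802, 0.107, 0.091)
t=1.400: state=(0.779, 0.112, 0.109)
t=1.600: state=(0.756, 0.116, 0.128)
t=1.800: state=(0.733, 0.119, 0.148)
t=2.000: state=(0.710, 0.122, 0.168)
t=2.200: state=(0.688, 0.124, 0.188)
t=2.400: state=(0.665, 0.126, 0.209)
t=2.600: state=(0.644, 0.126, 0.230)
t=2.800: state=(0.623, 0.126, 0.251)
t=3.000: state=(0.602, 0.126, 0.272)
t=3.200: state=(0.583, 0.124, 0.293)
t=3.400: state=(0.564, 0.122, 0.314)
t=3.600: state=(0.546, 0.120, 0.334)
t=3.800: state=(0.530, 0.117, 0.353)
t=4.000: state=(0.514, 0.114, 0.373)
t=4.200: state=(0.499, 0.110, 0.391)
t=4.400: state=(0.485, 0.106, 0.409)
t=4.600: state=(0.472, 0.102, 0.427)
t=4.800: state=(0.460, 0.097, 0.443)
t=5.000: state=(0.448, 0.093, 0.459)
t=5.200: state=(0.438, 0.088, 0.474)
t=5.380: state=(0.429, 0.084, 0.487)
compare at T: S=0.429, I=0.084, R=0.487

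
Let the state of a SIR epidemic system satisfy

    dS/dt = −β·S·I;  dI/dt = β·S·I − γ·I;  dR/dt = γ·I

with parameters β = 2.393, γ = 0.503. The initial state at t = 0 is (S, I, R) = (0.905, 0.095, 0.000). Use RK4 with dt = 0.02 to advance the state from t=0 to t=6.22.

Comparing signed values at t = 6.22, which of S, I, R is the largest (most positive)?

largest component: R

t=0.000: state=(0.905, 0.095, 0.000)
step 1 (dt=0.02): k1=(-0.206, 0.158, 0.048), k2=(-0.209, 0.160, 0.049), k3=(-0.209, 0.160, 0.049), k4=(-0.212, 0.162, 0.049); state += dt/6·(k1+2k2+2k3+k4)
t=0.020: state=(0.901, 0.098, 0.001)
t=0.040: state=(0.897, 0.101, 0.002)
t=0.060: state=(0.892, 0.105, 0.003)
continuing one RK4 step at a time; state shown every 25 steps (Δt=0.5):
t=0.500: state=(0.762, 0.202, 0.036)
t=1.000: state=(0.550, 0.346, 0.105)
t=1.500: state=(0.338, 0.455, 0.207)
t=2.000: state=(0.191, 0.482, 0.327)
t=2.500: state=(0.109, 0.446, 0.444)
t=3.000: state=(0.066, 0.385, 0.549)
t=3.500: state=(0.044, 0.319, 0.637)
t=4.000: state=(0.031, 0.259, 0.710)
t=4.500: state=(0.023, 0.208, 0.769)
t=5.000: state=(0.019, 0.166, 0.815)
t=5.500: state=(0.016, 0.132, 0.853)
t=6.000: state=(0.014, 0.104, 0.882)
t=6.220: state=(0.013, 0.094, 0.893)
compare at T: S=0.013, I=0.094, R=0.893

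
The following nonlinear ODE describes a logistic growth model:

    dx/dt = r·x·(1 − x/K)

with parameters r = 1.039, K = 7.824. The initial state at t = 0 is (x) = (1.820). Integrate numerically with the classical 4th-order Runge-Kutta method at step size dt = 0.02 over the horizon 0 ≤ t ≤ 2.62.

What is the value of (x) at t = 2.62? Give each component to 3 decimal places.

(x) = (6.430)

t=0.000: state=(1.820)
step 1 (dt=0.02): k1=(1.451), k2=(1.459), k3=(1.459), k4=(1.467); state += dt/6·(k1+2k2+2k3+k4)
t=0.020: state=(1.849)
t=0.040: state=(1.879)
t=0.060: state=(1.909)
continuing one RK4 step at a time; state shown every 5 steps (Δt=0.1):
t=0.100: state=(1.969)
t=0.200: state=(2.126)
t=0.300: state=(2.291)
t=0.400: state=(2.463)
t=0.500: state=(2.641)
t=0.600: state=(2.826)
t=0.700: state=(3.016)
t=0.800: state=(3.211)
t=0.900: state=(3.409)
t=1.000: state=(3.610)
t=1.100: state=(3.813)
t=1.200: state=(4.016)
t=1.300: state=(4.219)
t=1.400: state=(4.420)
t=1.500: state=(4.618)
t=1.600: state=(4.813)
t=1.700: state=(5.003)
t=1.800: state=(5.187)
t=1.900: state=(5.366)
t=2.000: state=(5.537)
t=2.100: state=(5.702)
t=2.200: state=(5.859)
t=2.300: state=(6.008)
t=2.400: state=(6.148)
t=2.500: state=(6.281)
t=2.600: state=(6.406)
t=2.620: state=(6.430)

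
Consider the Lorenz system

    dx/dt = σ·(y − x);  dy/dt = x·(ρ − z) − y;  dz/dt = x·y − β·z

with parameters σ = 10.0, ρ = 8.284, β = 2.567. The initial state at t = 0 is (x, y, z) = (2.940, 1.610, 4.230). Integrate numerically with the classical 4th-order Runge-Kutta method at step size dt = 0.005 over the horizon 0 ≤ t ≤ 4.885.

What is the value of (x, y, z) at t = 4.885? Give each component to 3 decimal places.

t=0.000: state=(2.940, 1.610, 4.230)
step 1 (dt=0.005): k1=(-13.300, 10.309, -6.125), k2=(-12.710, 10.193, -6.064), k3=(-12.727, 10.199, -6.063), k4=(-12.154, 10.087, -6.003); state += dt/6·(k1+2k2+2k3+k4)
t=0.005: state=(2.876, 1.661, 4.200)
t=0.010: state=(2.818, 1.711, 4.170)
t=0.015: state=(2.766, 1.760, 4.141)
continuing one RK4 step at a time; state shown every 40 steps (Δt=0.2):
t=0.200: state=(2.813, 3.420, 3.578)
t=0.400: state=(4.563, 5.586, 4.840)
t=0.600: state=(6.041, 6.217, 8.264)
t=0.800: state=(5.023, 4.083, 9.529)
t=1.000: state=(3.444, 2.950, 7.845)
t=1.200: state=(3.092, 3.192, 6.176)
t=1.400: state=(3.682, 4.134, 5.626)
t=1.600: state=(4.677, 5.136, 6.495)
t=1.800: state=(5.143, 5.090, 7.990)
t=2.000: state=(4.575, 4.163, 8.308)
t=2.200: state=(3.890, 3.675, 7.477)
t=2.400: state=(3.778, 3.870, 6.682)
t=2.600: state=(4.154, 4.404, 6.570)
t=2.800: state=(4.607, 4.766, 7.137)
t=3.000: state=(4.677, 4.587, 7.725)
t=3.200: state=(4.361, 4.177, 7.707)
t=3.400: state=(4.088, 4.018, 7.277)
t=3.600: state=(4.101, 4.175, 6.955)
t=3.800: state=(4.315, 4.434, 7.008)
t=4.000: state=(4.491, 4.531, 7.314)
t=4.200: state=(4.460, 4.396, 7.518)
t=4.400: state=(4.300, 4.223, 7.439)
t=4.600: state=(4.203, 4.189, 7.229)
t=4.800: state=(4.243, 4.290, 7.120)
t=4.885: state=(4.288, 4.344, 7.131)

(x, y, z) = (4.288, 4.344, 7.131)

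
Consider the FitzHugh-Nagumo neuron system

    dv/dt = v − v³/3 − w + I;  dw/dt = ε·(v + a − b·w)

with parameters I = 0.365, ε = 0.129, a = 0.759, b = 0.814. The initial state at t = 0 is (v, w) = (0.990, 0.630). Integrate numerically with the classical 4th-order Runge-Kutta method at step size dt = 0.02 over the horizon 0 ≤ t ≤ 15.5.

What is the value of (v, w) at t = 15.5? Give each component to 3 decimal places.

(v, w) = (-1.447, -0.142)

t=0.000: state=(0.990, 0.630)
step 1 (dt=0.02): k1=(0.402, 0.159), k2=(0.400, 0.160), k3=(0.400, 0.160), k4=(0.398, 0.160); state += dt/6·(k1+2k2+2k3+k4)
t=0.020: state=(0.998, 0.633)
t=0.040: state=(1.006, 0.636)
t=0.060: state=(1.014, 0.640)
continuing one RK4 step at a time; state shown every 50 steps (Δt=1):
t=1.000: state=(1.274, 0.802)
t=2.000: state=(1.311, 0.975)
t=3.000: state=(1.210, 1.126)
t=4.000: state=(1.034, 1.245)
t=5.000: state=(0.764, 1.325)
t=6.000: state=(0.266, 1.352)
t=7.000: state=(-0.902, 1.279)
t=8.000: state=(-1.912, 1.056)
t=9.000: state=(-1.944, 0.805)
t=10.000: state=(-1.866, 0.584)
t=11.000: state=(-1.785, 0.395)
t=12.000: state=(-1.706, 0.235)
t=13.000: state=(-1.629, 0.101)
t=14.000: state=(-1.554, -0.011)
t=15.000: state=(-1.482, -0.103)
t=15.500: state=(-1.447, -0.142)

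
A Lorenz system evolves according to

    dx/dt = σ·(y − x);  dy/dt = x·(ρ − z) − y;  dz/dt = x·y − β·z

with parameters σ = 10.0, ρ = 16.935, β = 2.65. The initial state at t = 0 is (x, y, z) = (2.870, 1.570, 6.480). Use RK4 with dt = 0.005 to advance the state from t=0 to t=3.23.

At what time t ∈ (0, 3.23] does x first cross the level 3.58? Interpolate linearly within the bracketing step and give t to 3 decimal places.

t = 0.135

t=0.000: state=(2.870, 1.570, 6.480)
step 1 (dt=0.005): k1=(-13.000, 28.436, -12.666), k2=(-11.964, 28.115, -12.431), k3=(-11.998, 28.141, -12.431), k4=(-10.993, 27.843, -12.200); state += dt/6·(k1+2k2+2k3+k4)
t=0.005: state=(2.810, 1.711, 6.418)
t=0.010: state=(2.760, 1.849, 6.358)
t=0.015: state=(2.719, 1.984, 6.300)
t=0.135: state=(3.575, 5.408, 5.724)
next step: t=0.140: state=(3.669, 5.583, 5.747) — x has crossed 3.58
linear interpolation between t=0.135 (3.57507) and t=0.140 (3.66874) → t≈0.135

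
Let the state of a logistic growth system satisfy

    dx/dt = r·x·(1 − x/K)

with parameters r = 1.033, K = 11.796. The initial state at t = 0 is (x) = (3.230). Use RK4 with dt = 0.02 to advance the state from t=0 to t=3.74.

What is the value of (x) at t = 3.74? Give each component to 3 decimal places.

(x) = (11.174)

t=0.000: state=(3.230)
step 1 (dt=0.02): k1=(2.423), k2=(2.434), k3=(2.434), k4=(2.446); state += dt/6·(k1+2k2+2k3+k4)
t=0.020: state=(3.279)
t=0.040: state=(3.328)
t=0.060: state=(3.377)
continuing one RK4 step at a time; state shown every 10 steps (Δt=0.2):
t=0.200: state=(3.736)
t=0.400: state=(4.283)
t=0.600: state=(4.860)
t=0.800: state=(5.460)
t=1.000: state=(6.068)
t=1.200: state=(6.673)
t=1.400: state=(7.262)
t=1.600: state=(7.823)
t=1.800: state=(8.348)
t=2.000: state=(8.829)
t=2.200: state=(9.264)
t=2.400: state=(9.651)
t=2.600: state=(9.990)
t=2.800: state=(10.284)
t=3.000: state=(10.536)
t=3.200: state=(10.750)
t=3.400: state=(10.931)
t=3.600: state=(11.083)
t=3.740: state=(11.174)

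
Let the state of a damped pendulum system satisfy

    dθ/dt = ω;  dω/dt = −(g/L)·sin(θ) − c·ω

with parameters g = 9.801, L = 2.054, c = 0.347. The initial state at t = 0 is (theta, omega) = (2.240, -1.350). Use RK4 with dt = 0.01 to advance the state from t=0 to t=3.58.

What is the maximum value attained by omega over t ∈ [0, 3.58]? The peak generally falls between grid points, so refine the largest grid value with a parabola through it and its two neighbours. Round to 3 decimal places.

t=0.000: state=(2.240, -1.350)
step 1 (dt=0.01): k1=(-1.350, -3.274), k2=(-1.366, -3.288), k3=(-1.366, -3.288), k4=(-1.383, -3.303); state += dt/6·(k1+2k2+2k3+k4)
t=0.010: state=(2.226, -1.383)
t=0.020: state=(2.212, -1.416)
t=0.030: state=(2.198, -1.450)
continuing one RK4 step at a time; state shown every 20 steps (Δt=0.2):
t=0.200: state=(1.901, -2.061)
t=0.400: state=(1.411, -2.831)
t=0.600: state=(0.778, -3.450)
t=0.800: state=(0.064, -3.586)
t=1.000: state=(-0.613, -3.090)
t=1.200: state=(-1.143, -2.170)
t=1.400: state=(-1.474, -1.134)
t=1.600: state=(-1.600, -0.137)
t=1.800: state=(-1.533, 0.794)
t=2.000: state=(-1.287, 1.650)
t=2.200: state=(-0.883, 2.353)
t=2.400: state=(-0.367, 2.732)
t=2.600: state=(0.177, 2.631)
t=2.800: state=(0.654, 2.075)
t=3.000: state=(0.990, 1.254)
t=3.200: state=(1.151, 0.355)
t=3.400: state=(1.134, -0.513)
t=3.580: state=(0.977, -1.209)
largest grid value and its neighbours: omega(2.450)=2.75424, omega(2.460)=2.75492, omega(2.470)=2.75432
parabola through these three points peaks at t≈2.460 with omega≈2.75492

max omega = 2.755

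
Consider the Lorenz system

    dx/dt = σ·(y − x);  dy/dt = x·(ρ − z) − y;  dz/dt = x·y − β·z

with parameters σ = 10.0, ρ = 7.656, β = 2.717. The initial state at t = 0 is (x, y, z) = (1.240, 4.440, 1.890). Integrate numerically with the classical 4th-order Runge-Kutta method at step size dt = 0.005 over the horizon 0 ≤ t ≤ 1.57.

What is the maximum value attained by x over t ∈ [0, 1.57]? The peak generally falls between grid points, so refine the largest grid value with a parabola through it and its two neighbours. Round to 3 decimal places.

max x = 6.622

t=0.000: state=(1.240, 4.440, 1.890)
step 1 (dt=0.005): k1=(32.000, 2.710, 0.370), k2=(31.268, 3.163, 0.732), k3=(31.297, 3.150, 0.723), k4=(30.593, 3.591, 1.077); state += dt/6·(k1+2k2+2k3+k4)
t=0.005: state=(1.396, 4.456, 1.894)
t=0.010: state=(1.546, 4.476, 1.901)
t=0.015: state=(1.690, 4.500, 1.911)
continuing one RK4 step at a time; state shown every 20 steps (Δt=0.1):
t=0.100: state=(3.541, 5.334, 2.534)
t=0.200: state=(5.155, 6.611, 4.271)
t=0.300: state=(6.334, 7.131, 6.826)
t=0.400: state=(6.565, 6.196, 9.079)
t=0.500: state=(5.701, 4.469, 9.802)
t=0.600: state=(4.394, 3.136, 9.113)
t=0.700: state=(3.340, 2.522, 7.871)
t=0.800: state=(2.759, 2.398, 6.636)
t=0.900: state=(2.578, 2.559, 5.625)
t=1.000: state=(2.689, 2.918, 4.913)
t=1.100: state=(3.019, 3.442, 4.538)
t=1.200: state=(3.521, 4.093, 4.541)
t=1.300: state=(4.135, 4.771, 4.959)
t=1.400: state=(4.744, 5.294, 5.760)
t=1.500: state=(5.172, 5.448, 6.756)
t=1.570: state=(5.273, 5.282, 7.382)
largest grid value and its neighbours: x(0.365)=6.62058, x(0.370)=6.62189, x(0.375)=6.62012
parabola through these three points peaks at t≈0.370 with x≈6.62190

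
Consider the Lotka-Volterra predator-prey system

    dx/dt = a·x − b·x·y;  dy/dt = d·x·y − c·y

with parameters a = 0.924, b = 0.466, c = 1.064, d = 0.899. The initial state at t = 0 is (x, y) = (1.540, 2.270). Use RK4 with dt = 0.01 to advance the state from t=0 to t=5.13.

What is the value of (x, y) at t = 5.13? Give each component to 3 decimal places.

t=0.000: state=(1.540, 2.270)
step 1 (dt=0.01): k1=(-0.206, 0.727), k2=(-0.209, 0.727), k3=(-0.209, 0.726), k4=(-0.211, 0.726); state += dt/6·(k1+2k2+2k3+k4)
t=0.010: state=(1.538, 2.277)
t=0.020: state=(1.536, 2.285)
t=0.030: state=(1.534, 2.292)
continuing one RK4 step at a time; state shown every 20 steps (Δt=0.2):
t=0.200: state=(1.489, 2.410)
t=0.400: state=(1.423, 2.532)
t=0.600: state=(1.346, 2.625)
t=0.800: state=(1.264, 2.683)
t=1.000: state=(1.183, 2.702)
t=1.200: state=(1.107, 2.683)
t=1.400: state=(1.039, 2.630)
t=1.600: state=(0.982, 2.549)
t=1.800: state=(0.936, 2.447)
t=2.000: state=(0.901, 2.333)
t=2.200: state=(0.877, 2.212)
t=2.400: state=(0.863, 2.090)
t=2.600: state=(0.859, 1.972)
t=2.800: state=(0.865, 1.861)
t=3.000: state=(0.879, 1.760)
t=3.200: state=(0.901, 1.669)
t=3.400: state=(0.931, 1.590)
t=3.600: state=(0.969, 1.525)
t=3.800: state=(1.014, 1.473)
t=4.000: state=(1.065, 1.435)
t=4.200: state=(1.122, 1.412)
t=4.400: state=(1.184, 1.404)
t=4.600: state=(1.249, 1.413)
t=4.800: state=(1.316, 1.438)
t=5.000: state=(1.382, 1.482)
t=5.130: state=(1.423, 1.520)

(x, y) = (1.423, 1.520)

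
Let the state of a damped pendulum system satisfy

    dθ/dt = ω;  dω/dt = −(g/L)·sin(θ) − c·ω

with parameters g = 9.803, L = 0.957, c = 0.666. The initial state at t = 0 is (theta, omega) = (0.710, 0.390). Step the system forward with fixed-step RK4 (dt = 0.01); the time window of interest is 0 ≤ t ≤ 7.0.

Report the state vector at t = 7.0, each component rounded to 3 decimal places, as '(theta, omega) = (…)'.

(theta, omega) = (-0.070, -0.012)

t=0.000: state=(0.710, 0.390)
step 1 (dt=0.01): k1=(0.390, -6.937), k2=(0.355, -6.929), k3=(0.355, -6.927), k4=(0.321, -6.918); state += dt/6·(k1+2k2+2k3+k4)
t=0.010: state=(0.714, 0.321)
t=0.020: state=(0.716, 0.252)
t=0.030: state=(0.719, 0.183)
continuing one RK4 step at a time; state shown every 25 steps (Δt=0.25):
t=0.250: state=(0.603, -1.166)
t=0.500: state=(0.195, -1.919)
t=0.750: state=(-0.258, -1.516)
t=1.000: state=(-0.499, -0.354)
t=1.250: state=(-0.435, 0.811)
t=1.500: state=(-0.144, 1.376)
t=1.750: state=(0.181, 1.097)
t=2.000: state=(0.357, 0.257)
t=2.250: state=(0.309, -0.591)
t=2.500: state=(0.099, -0.991)
t=2.750: state=(-0.134, -0.779)
t=3.000: state=(-0.257, -0.169)
t=3.250: state=(-0.219, 0.441)
t=3.500: state=(-0.065, 0.715)
t=3.750: state=(0.101, 0.549)
t=4.000: state=(0.186, 0.103)
t=4.250: state=(0.154, -0.331)
t=4.500: state=(0.041, -0.515)
t=4.750: state=(-0.077, -0.384)
t=5.000: state=(-0.134, -0.058)
t=5.250: state=(-0.108, 0.250)
t=5.500: state=(-0.025, 0.371)
t=5.750: state=(0.059, 0.267)
t=6.000: state=(0.097, 0.030)
t=6.250: state=(0.075, -0.188)
t=6.500: state=(0.015, -0.267)
t=6.750: state=(-0.045, -0.185)
t=7.000: state=(-0.070, -0.012)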